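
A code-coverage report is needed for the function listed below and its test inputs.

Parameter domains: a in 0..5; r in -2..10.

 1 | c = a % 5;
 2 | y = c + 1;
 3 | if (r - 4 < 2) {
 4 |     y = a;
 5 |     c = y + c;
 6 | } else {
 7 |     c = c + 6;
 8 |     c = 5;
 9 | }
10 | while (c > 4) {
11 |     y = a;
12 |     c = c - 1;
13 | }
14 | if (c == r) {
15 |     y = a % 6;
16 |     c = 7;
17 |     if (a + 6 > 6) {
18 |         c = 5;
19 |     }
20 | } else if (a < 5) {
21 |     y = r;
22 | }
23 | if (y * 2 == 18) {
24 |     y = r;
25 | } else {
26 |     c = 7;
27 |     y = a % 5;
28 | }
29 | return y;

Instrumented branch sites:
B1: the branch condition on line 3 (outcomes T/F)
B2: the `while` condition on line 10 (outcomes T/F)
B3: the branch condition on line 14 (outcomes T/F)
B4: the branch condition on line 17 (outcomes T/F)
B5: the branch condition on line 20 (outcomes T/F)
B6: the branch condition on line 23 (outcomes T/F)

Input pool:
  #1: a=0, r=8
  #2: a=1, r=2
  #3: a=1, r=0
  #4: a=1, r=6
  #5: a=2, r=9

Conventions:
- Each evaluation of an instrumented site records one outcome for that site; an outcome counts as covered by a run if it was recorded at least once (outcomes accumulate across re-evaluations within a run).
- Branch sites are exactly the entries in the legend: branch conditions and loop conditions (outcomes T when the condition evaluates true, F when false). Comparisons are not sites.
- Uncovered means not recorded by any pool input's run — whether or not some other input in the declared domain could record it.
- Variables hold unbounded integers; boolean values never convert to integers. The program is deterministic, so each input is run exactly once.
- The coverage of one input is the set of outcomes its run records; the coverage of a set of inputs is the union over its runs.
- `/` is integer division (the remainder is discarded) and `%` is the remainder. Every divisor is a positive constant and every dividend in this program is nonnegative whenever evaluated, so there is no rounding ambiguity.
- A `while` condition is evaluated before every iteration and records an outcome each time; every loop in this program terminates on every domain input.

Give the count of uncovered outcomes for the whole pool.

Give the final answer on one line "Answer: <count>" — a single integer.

input #1 (a=0, r=8): events B1->F, B2->T, B2->F, B3->F, B5->T, B6->F; covers B1=F, B2=T, B2=F, B3=F, B5=T, B6=F
input #2 (a=1, r=2): events B1->T, B2->F, B3->T, B4->T, B6->F; covers B1=T, B2=F, B3=T, B4=T, B6=F
input #3 (a=1, r=0): events B1->T, B2->F, B3->F, B5->T, B6->F; covers B1=T, B2=F, B3=F, B5=T, B6=F
input #4 (a=1, r=6): events B1->F, B2->T, B2->F, B3->F, B5->T, B6->F; covers B1=F, B2=T, B2=F, B3=F, B5=T, B6=F
input #5 (a=2, r=9): events B1->F, B2->T, B2->F, B3->F, B5->T, B6->T; covers B1=F, B2=T, B2=F, B3=F, B5=T, B6=T
union over the pool: B1=T, B1=F, B2=T, B2=F, B3=T, B3=F, B4=T, B5=T, B6=T, B6=F
uncovered (2 of 12): B4=F, B5=F

Answer: 2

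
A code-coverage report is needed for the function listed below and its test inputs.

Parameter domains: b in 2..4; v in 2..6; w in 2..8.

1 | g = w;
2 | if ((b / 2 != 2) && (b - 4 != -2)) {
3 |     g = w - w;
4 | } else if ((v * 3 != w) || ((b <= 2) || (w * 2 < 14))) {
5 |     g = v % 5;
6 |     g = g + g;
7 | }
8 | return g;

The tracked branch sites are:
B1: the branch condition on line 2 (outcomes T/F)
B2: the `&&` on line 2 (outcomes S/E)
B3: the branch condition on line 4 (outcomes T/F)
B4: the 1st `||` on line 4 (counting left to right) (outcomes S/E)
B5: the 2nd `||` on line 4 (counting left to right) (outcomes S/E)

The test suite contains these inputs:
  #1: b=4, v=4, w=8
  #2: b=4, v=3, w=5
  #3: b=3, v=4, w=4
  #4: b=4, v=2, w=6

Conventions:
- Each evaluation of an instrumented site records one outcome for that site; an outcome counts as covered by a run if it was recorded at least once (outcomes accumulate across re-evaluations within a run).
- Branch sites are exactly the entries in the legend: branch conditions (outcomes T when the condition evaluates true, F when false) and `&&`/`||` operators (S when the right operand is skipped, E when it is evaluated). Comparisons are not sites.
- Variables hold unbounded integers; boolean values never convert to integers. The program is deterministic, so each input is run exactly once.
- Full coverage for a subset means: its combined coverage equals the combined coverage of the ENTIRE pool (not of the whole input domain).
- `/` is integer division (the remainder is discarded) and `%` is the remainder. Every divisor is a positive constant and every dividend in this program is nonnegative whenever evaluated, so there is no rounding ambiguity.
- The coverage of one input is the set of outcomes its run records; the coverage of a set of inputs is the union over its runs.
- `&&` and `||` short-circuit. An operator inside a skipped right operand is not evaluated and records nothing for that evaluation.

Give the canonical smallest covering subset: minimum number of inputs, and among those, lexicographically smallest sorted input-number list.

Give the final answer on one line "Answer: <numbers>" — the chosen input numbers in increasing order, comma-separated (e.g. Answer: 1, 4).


input #1 (b=4, v=4, w=8): events B2->S, B1->F, B4->S, B3->T; covers B1=F, B2=S, B3=T, B4=S
input #2 (b=4, v=3, w=5): events B2->S, B1->F, B4->S, B3->T; covers B1=F, B2=S, B3=T, B4=S
input #3 (b=3, v=4, w=4): events B2->E, B1->T; covers B1=T, B2=E
input #4 (b=4, v=2, w=6): events B2->S, B1->F, B4->E, B5->E, B3->T; covers B1=F, B2=S, B3=T, B4=E, B5=E
union over all inputs: B1=T, B1=F, B2=S, B2=E, B3=T, B4=S, B4=E, B5=E (8 outcomes)
checked all size-1 subsets: none covers 8 outcomes (max 5/8)
checked all size-2 subsets: none covers 8 outcomes (max 7/8)
size 3: inputs {1, 3, 4} cover all 8 outcomes, and no lexicographically smaller subset of this size does
Answer: 1, 3, 4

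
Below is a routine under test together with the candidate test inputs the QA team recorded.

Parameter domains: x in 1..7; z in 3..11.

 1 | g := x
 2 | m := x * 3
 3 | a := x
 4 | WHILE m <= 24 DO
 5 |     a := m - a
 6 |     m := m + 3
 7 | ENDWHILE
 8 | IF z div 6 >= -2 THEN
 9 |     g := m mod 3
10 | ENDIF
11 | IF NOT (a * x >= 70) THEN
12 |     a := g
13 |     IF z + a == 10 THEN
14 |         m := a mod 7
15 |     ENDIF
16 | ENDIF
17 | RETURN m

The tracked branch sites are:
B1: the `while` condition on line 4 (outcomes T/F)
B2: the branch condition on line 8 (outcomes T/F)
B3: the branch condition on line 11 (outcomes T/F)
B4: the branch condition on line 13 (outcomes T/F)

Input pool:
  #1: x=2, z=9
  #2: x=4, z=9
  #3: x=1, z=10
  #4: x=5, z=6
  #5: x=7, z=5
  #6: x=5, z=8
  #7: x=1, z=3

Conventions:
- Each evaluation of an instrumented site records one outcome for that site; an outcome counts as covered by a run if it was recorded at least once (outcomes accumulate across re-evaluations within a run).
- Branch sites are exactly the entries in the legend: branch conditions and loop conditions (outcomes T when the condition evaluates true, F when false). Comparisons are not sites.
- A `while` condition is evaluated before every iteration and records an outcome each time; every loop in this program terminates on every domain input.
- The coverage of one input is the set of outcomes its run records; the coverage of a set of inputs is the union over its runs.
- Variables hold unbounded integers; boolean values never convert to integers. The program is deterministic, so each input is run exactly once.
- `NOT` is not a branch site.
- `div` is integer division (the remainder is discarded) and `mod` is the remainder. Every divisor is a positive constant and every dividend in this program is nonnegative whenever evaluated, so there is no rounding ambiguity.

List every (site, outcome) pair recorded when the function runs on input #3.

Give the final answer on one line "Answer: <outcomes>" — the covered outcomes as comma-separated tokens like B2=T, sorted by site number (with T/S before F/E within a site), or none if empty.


Event log for input #3 (x=1, z=10):
  B1->T, B1->T, B1->T, B1->T, B1->T, B1->T, B1->T, B1->T, B1->F, B2->T
  B3->T, B4->T
distinct outcomes covered: B1=T, B1=F, B2=T, B3=T, B4=T
Answer: B1=T, B1=F, B2=T, B3=T, B4=T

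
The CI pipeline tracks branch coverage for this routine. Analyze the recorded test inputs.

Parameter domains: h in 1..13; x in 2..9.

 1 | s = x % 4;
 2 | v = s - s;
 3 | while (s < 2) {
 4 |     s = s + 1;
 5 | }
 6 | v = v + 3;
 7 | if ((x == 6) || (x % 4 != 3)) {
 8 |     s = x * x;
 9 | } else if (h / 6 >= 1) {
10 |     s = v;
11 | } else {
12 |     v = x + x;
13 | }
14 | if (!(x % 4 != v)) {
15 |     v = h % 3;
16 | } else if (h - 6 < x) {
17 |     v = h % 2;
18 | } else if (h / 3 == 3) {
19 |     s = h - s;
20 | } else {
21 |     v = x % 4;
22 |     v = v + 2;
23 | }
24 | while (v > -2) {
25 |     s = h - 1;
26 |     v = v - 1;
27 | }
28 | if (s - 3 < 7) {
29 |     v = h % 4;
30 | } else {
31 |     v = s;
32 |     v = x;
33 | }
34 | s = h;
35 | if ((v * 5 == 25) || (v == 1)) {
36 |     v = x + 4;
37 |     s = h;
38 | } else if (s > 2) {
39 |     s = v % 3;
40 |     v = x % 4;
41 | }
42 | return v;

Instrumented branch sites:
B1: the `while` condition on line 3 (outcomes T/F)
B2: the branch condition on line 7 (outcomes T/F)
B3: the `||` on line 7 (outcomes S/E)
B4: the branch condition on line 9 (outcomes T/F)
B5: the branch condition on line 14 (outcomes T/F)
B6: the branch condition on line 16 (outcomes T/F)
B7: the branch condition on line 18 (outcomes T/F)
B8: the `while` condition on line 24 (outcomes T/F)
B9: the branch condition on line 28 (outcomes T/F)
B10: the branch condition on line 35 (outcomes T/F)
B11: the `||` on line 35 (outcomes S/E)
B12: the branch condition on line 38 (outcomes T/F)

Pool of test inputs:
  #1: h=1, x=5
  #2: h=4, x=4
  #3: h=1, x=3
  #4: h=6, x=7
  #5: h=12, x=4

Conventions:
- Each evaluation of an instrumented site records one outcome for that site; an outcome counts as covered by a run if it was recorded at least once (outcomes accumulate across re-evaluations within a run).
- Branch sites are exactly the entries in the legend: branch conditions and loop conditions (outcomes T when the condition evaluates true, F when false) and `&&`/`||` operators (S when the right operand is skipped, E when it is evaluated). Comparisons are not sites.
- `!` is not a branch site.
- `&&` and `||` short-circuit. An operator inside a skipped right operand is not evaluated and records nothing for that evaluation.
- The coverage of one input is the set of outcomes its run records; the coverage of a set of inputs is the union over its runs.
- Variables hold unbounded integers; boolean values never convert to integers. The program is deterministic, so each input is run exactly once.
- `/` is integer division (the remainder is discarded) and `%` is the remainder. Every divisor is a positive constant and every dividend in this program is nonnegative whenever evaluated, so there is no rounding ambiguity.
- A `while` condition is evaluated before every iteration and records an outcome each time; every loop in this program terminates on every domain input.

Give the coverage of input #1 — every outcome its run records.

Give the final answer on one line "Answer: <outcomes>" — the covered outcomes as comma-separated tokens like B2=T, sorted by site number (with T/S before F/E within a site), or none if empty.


Event log for input #1 (h=1, x=5):
  B1->T, B1->F, B3->E, B2->T, B5->F, B6->T, B8->T, B8->T, B8->T, B8->F
  B9->T, B11->E, B10->T
deduplicating events, the covered set is: B1=T, B1=F, B2=T, B3=E, B5=F, B6=T, B8=T, B8=F, B9=T, B10=T, B11=E
Answer: B1=T, B1=F, B2=T, B3=E, B5=F, B6=T, B8=T, B8=F, B9=T, B10=T, B11=E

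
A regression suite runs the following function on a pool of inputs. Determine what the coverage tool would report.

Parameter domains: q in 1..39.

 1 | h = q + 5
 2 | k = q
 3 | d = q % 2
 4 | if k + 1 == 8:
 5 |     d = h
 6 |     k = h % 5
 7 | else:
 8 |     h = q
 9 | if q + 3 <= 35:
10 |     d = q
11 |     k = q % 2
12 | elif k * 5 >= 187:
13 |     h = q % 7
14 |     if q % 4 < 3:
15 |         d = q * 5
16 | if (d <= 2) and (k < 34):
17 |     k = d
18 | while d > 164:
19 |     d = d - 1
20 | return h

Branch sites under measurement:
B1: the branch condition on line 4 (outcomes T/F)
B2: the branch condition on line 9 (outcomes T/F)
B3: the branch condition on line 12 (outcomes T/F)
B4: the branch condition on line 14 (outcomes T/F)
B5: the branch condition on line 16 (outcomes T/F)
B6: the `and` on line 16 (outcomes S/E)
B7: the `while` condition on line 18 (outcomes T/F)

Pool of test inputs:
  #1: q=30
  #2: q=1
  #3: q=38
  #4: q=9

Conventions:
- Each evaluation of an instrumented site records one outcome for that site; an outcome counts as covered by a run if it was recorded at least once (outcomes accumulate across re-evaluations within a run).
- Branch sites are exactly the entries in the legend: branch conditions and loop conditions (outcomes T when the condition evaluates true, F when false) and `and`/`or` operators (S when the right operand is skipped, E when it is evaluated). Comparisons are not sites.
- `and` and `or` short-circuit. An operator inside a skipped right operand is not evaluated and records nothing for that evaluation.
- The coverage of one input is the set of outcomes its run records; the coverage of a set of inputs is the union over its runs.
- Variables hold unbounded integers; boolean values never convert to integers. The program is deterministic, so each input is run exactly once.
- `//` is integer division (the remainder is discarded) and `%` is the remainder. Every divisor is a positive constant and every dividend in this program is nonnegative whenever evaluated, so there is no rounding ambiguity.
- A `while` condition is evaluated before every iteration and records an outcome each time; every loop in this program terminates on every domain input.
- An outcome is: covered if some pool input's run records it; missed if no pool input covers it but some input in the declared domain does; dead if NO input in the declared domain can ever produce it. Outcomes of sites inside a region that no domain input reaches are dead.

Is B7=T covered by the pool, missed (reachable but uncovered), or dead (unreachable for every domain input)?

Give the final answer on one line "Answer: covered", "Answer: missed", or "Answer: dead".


B7=T is recorded by pool input(s) 3 -> covered
Answer: covered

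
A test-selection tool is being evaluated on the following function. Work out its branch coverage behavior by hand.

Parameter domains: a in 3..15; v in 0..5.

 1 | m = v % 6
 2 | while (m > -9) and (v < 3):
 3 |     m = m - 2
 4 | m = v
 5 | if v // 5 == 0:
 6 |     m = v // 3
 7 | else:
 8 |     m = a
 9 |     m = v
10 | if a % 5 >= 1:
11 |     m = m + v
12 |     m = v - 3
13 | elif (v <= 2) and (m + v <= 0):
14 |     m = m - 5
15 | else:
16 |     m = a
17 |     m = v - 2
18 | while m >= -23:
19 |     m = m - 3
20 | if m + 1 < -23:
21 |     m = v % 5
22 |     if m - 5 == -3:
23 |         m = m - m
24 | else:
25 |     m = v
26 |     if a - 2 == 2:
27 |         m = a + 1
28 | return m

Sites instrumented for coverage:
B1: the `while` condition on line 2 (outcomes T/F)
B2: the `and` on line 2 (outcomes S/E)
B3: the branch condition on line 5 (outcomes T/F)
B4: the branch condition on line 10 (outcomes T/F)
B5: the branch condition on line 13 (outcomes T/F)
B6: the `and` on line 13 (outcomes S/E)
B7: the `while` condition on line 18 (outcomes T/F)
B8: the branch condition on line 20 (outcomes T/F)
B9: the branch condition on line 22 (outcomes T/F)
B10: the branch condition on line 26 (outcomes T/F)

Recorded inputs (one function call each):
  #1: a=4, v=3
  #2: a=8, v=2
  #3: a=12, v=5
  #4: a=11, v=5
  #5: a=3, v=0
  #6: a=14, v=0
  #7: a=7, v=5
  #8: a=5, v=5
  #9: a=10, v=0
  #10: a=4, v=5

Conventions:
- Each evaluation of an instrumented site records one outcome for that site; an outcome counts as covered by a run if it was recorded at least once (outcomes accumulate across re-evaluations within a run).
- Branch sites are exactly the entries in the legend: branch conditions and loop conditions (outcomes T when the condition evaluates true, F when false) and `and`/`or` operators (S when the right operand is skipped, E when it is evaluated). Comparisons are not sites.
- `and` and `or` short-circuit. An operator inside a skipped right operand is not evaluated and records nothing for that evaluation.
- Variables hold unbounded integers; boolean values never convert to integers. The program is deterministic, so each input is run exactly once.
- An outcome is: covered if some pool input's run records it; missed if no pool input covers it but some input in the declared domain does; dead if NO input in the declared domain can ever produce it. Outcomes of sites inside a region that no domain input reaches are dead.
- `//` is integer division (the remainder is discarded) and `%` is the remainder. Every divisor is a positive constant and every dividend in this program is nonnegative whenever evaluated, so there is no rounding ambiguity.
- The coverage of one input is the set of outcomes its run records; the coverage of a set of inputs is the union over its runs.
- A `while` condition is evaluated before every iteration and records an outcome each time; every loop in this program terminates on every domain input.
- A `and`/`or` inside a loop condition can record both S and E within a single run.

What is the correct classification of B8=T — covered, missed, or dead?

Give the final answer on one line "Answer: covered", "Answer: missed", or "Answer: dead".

B8=T is recorded by pool input(s) 2, 3, 4, 7, 9, 10 -> covered

Answer: covered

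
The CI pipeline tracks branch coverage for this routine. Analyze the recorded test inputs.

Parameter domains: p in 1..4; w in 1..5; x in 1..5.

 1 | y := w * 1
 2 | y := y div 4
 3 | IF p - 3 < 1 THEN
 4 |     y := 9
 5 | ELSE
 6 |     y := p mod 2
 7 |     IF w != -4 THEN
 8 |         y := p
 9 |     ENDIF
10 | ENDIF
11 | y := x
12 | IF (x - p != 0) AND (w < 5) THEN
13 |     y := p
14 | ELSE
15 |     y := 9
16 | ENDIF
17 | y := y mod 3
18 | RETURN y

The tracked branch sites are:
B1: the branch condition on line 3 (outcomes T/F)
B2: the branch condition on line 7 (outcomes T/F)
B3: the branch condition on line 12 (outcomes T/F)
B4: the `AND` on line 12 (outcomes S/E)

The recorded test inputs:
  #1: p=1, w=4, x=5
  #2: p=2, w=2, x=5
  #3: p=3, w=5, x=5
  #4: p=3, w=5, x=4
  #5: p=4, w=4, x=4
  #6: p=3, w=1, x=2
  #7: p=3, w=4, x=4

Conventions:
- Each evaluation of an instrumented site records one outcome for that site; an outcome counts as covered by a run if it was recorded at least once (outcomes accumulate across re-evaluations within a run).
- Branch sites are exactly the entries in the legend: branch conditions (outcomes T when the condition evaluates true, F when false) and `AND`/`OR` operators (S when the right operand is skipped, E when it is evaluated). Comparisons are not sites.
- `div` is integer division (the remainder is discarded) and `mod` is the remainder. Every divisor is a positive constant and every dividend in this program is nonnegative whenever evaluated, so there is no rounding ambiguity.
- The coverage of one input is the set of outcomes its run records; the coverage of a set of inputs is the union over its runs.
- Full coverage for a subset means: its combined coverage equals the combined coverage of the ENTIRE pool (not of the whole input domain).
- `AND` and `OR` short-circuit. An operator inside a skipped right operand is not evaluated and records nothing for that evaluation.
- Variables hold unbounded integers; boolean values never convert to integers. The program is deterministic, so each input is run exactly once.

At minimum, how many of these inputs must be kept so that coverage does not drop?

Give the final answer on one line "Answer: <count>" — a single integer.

#1 (p=1, w=4, x=5) -> B1->T, B4->E, B3->T; covered: B1=T, B3=T, B4=E
#2 (p=2, w=2, x=5) -> B1->T, B4->E, B3->T; covered: B1=T, B3=T, B4=E
#3 (p=3, w=5, x=5) -> B1->T, B4->E, B3->F; covered: B1=T, B3=F, B4=E
#4 (p=3, w=5, x=4) -> B1->T, B4->E, B3->F; covered: B1=T, B3=F, B4=E
#5 (p=4, w=4, x=4) -> B1->F, B2->T, B4->S, B3->F; covered: B1=F, B2=T, B3=F, B4=S
#6 (p=3, w=1, x=2) -> B1->T, B4->E, B3->T; covered: B1=T, B3=T, B4=E
#7 (p=3, w=4, x=4) -> B1->T, B4->E, B3->T; covered: B1=T, B3=T, B4=E
pool-wide coverage (7 outcomes): B1=T, B1=F, B2=T, B3=T, B3=F, B4=S, B4=E
every size-1 subset falls short of the 7 outcomes (best: 4/7)
the canonical winner is {1, 5}: size 2, full 7-outcome coverage, earliest index list among size-2 covers

Answer: 2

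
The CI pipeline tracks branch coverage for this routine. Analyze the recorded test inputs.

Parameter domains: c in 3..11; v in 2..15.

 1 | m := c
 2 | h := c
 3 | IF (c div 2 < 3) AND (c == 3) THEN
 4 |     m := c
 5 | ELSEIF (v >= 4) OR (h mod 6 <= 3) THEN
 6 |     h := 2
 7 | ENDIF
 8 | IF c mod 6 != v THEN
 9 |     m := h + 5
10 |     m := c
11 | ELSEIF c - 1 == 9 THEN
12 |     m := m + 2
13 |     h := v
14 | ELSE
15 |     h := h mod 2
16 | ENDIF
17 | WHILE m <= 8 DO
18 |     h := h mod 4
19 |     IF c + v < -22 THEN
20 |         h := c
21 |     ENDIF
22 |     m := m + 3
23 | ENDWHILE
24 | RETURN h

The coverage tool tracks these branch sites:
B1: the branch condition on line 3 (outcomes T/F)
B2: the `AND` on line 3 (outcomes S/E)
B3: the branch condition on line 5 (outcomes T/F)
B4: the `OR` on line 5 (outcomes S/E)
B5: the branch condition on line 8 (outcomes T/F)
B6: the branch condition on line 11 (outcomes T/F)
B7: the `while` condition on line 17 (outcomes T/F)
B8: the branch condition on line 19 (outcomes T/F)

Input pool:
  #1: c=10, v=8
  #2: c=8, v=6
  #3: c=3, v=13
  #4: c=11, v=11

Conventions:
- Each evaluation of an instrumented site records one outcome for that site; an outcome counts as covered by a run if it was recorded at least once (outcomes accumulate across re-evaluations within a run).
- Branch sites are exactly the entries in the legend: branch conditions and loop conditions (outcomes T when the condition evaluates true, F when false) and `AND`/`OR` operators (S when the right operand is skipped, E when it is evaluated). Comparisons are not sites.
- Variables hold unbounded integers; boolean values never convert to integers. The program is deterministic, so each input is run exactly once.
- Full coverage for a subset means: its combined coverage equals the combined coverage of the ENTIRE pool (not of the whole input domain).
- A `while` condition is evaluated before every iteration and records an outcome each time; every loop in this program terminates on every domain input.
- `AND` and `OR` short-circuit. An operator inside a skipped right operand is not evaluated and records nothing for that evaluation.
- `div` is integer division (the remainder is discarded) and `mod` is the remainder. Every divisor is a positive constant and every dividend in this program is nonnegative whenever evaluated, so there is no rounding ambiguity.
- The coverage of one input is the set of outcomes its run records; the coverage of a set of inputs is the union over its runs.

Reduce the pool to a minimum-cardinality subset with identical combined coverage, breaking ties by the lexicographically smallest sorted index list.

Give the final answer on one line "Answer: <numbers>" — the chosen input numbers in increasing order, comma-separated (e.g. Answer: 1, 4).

#1 (c=10, v=8) -> covered: B1=F, B2=S, B3=T, B4=S, B5=T, B7=F
#2 (c=8, v=6) -> covered: B1=F, B2=S, B3=T, B4=S, B5=T, B7=T, B7=F, B8=F
#3 (c=3, v=13) -> covered: B1=T, B2=E, B5=T, B7=T, B7=F, B8=F
#4 (c=11, v=11) -> covered: B1=F, B2=S, B3=T, B4=S, B5=T, B7=F
together the pool reaches 10 outcomes: B1=T, B1=F, B2=S, B2=E, B3=T, B4=S, B5=T, B7=T, B7=F, B8=F
size 1 is not enough: best union over all size-1 subsets is 8/10
at size 2, {1, 3} reaches all 10 outcomes; every lexicographically earlier size-2 subset fails

Answer: 1, 3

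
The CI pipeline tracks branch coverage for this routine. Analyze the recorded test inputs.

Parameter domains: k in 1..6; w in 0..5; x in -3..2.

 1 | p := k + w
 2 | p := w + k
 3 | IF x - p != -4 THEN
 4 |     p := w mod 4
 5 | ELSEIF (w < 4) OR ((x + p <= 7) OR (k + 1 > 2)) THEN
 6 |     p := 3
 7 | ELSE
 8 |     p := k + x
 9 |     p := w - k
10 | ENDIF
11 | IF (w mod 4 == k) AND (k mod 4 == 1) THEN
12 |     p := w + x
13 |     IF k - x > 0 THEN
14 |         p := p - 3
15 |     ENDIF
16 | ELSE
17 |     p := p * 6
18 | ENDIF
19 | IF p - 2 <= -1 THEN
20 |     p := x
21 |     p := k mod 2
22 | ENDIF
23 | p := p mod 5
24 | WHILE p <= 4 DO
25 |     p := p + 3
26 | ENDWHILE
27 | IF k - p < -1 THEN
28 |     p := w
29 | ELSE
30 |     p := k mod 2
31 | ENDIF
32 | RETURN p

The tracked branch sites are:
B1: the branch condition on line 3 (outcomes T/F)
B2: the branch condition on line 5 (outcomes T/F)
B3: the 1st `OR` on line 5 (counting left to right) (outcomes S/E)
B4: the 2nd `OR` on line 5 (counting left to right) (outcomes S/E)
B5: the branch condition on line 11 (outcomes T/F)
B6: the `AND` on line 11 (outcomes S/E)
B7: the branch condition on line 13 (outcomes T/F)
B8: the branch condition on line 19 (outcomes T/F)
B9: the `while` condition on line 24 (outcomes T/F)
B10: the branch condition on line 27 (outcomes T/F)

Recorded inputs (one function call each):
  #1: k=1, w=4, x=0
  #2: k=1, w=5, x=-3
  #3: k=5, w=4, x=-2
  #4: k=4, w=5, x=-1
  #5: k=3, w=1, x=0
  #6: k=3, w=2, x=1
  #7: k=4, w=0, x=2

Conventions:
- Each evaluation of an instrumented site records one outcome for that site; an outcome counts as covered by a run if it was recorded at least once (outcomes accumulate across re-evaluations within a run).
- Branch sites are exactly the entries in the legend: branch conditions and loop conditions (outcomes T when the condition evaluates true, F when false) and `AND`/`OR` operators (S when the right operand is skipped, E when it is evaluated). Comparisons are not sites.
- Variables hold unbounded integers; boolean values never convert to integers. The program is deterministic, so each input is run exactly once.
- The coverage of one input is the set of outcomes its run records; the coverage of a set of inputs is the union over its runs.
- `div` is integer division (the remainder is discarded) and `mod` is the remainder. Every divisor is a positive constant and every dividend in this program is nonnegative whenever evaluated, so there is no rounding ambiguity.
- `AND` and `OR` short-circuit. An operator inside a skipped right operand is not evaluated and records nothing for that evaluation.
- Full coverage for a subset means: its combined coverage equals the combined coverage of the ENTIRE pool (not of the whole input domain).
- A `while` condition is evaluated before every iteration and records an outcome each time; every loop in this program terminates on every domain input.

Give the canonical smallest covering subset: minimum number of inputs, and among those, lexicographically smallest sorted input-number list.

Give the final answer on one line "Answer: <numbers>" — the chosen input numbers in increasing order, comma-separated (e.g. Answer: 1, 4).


run #1 (k=1, w=4, x=0) runs B1->T, B6->S, B5->F, B8->T, B9->T, B9->T, B9->F, B10->T; records B1=T, B5=F, B6=S, B8=T, B9=T, B9=F, B10=T
run #2 (k=1, w=5, x=-3) runs B1->T, B6->E, B5->T, B7->T, B8->T, B9->T, B9->T, B9->F, B10->T; records B1=T, B5=T, B6=E, B7=T, B8=T, B9=T, B9=F, B10=T
run #3 (k=5, w=4, x=-2) runs B1->T, B6->S, B5->F, B8->T, B9->T, B9->T, B9->F, B10->T; records B1=T, B5=F, B6=S, B8=T, B9=T, B9=F, B10=T
run #4 (k=4, w=5, x=-1) runs B1->T, B6->S, B5->F, B8->F, B9->T, B9->T, B9->F, B10->T; records B1=T, B5=F, B6=S, B8=F, B9=T, B9=F, B10=T
run #5 (k=3, w=1, x=0) runs B1->F, B3->S, B2->T, B6->S, B5->F, B8->F, B9->T, B9->F, B10->T; records B1=F, B2=T, B3=S, B5=F, B6=S, B8=F, B9=T, B9=F, B10=T
run #6 (k=3, w=2, x=1) runs B1->F, B3->S, B2->T, B6->S, B5->F, B8->F, B9->T, B9->F, B10->T; records B1=F, B2=T, B3=S, B5=F, B6=S, B8=F, B9=T, B9=F, B10=T
run #7 (k=4, w=0, x=2) runs B1->T, B6->S, B5->F, B8->T, B9->T, B9->T, B9->F, B10->T; records B1=T, B5=F, B6=S, B8=T, B9=T, B9=F, B10=T
pool-wide coverage (14 outcomes): B1=T, B1=F, B2=T, B3=S, B5=T, B5=F, B6=S, B6=E, B7=T, B8=T, B8=F, B9=T, B9=F, B10=T
checked all size-1 subsets: none covers 14 outcomes (max 9/14)
inputs {2, 5} (size 2) cover everything; no size-2 subset with a lexicographically smaller index list covers all 14
Answer: 2, 5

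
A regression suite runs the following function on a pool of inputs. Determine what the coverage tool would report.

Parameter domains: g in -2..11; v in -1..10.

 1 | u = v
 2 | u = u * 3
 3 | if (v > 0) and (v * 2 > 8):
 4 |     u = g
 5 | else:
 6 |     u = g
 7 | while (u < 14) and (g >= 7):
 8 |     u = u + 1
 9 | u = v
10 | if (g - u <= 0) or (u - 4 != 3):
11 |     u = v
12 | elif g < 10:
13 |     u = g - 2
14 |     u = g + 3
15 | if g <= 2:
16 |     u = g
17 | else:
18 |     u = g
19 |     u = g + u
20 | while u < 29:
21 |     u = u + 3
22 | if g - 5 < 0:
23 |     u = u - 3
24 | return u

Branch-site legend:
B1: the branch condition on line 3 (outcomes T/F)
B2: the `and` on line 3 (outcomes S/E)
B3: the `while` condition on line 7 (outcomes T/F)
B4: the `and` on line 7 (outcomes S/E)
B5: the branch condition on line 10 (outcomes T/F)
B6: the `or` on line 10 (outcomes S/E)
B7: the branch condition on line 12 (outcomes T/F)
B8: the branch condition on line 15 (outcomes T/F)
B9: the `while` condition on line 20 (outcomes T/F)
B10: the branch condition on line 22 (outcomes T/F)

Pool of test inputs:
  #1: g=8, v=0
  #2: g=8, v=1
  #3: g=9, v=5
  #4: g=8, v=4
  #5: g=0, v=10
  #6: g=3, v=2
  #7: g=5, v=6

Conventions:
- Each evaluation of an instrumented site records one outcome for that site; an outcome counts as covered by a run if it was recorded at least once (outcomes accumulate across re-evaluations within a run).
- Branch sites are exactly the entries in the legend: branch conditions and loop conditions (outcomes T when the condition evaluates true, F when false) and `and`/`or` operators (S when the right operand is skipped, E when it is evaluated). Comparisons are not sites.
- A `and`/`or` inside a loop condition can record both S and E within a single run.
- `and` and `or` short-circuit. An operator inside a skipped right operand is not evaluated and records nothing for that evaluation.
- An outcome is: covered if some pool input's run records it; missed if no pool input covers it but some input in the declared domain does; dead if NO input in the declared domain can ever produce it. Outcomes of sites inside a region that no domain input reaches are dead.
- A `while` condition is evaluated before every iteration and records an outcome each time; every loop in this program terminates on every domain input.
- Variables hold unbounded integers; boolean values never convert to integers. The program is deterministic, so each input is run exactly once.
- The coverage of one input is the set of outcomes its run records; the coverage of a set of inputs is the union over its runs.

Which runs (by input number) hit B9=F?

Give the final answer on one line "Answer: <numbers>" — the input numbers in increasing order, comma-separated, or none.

input #1 (g=8, v=0): covers B9=F
input #2 (g=8, v=1): covers B9=F
input #3 (g=9, v=5): covers B9=F
input #4 (g=8, v=4): covers B9=F
input #5 (g=0, v=10): covers B9=F
input #6 (g=3, v=2): covers B9=F
input #7 (g=5, v=6): covers B9=F

Answer: 1, 2, 3, 4, 5, 6, 7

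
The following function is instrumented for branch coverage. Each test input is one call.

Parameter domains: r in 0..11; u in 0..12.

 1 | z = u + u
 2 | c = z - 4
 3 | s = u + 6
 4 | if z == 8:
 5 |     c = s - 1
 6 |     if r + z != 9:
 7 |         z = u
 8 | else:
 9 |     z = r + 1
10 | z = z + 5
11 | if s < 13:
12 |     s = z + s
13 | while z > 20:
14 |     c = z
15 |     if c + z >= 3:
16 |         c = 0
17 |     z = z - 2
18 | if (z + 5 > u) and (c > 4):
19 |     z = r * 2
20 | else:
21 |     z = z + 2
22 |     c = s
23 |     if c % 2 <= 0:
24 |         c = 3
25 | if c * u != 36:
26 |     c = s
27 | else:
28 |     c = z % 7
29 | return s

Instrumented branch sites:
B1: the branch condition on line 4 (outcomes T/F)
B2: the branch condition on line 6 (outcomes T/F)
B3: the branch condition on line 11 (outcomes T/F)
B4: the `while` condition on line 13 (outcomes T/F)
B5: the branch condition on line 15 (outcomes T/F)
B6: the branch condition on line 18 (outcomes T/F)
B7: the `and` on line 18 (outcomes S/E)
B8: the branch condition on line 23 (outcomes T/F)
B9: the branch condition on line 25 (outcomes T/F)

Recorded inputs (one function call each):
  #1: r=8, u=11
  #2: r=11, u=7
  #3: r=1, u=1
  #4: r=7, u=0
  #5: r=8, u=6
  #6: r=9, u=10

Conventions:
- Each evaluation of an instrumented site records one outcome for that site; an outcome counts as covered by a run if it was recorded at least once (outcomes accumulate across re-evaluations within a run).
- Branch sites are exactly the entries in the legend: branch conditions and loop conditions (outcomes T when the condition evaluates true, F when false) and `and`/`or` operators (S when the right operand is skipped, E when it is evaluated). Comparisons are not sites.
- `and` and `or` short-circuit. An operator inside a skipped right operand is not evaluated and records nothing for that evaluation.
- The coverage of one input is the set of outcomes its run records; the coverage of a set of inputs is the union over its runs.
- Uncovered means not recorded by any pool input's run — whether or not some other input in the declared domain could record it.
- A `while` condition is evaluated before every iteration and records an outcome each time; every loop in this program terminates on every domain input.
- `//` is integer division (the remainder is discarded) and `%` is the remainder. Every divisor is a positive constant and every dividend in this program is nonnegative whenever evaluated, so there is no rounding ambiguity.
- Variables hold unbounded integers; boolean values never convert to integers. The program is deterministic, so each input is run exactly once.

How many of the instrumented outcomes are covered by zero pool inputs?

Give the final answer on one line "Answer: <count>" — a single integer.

#1 (r=8, u=11) -> covered: B1=F, B3=F, B4=F, B6=T, B7=E, B9=T
#2 (r=11, u=7) -> covered: B1=F, B3=F, B4=F, B6=T, B7=E, B9=T
#3 (r=1, u=1) -> covered: B1=F, B3=T, B4=F, B6=F, B7=E, B8=T, B9=T
#4 (r=7, u=0) -> covered: B1=F, B3=T, B4=F, B6=F, B7=E, B8=F, B9=T
#5 (r=8, u=6) -> covered: B1=F, B3=T, B4=F, B6=T, B7=E, B9=T
#6 (r=9, u=10) -> covered: B1=F, B3=F, B4=F, B6=T, B7=E, B9=T
union over the pool: B1=F, B3=T, B3=F, B4=F, B6=T, B6=F, B7=E, B8=T, B8=F, B9=T
uncovered (8 of 18): B1=T, B2=T, B2=F, B4=T, B5=T, B5=F, B7=S, B9=F

Answer: 8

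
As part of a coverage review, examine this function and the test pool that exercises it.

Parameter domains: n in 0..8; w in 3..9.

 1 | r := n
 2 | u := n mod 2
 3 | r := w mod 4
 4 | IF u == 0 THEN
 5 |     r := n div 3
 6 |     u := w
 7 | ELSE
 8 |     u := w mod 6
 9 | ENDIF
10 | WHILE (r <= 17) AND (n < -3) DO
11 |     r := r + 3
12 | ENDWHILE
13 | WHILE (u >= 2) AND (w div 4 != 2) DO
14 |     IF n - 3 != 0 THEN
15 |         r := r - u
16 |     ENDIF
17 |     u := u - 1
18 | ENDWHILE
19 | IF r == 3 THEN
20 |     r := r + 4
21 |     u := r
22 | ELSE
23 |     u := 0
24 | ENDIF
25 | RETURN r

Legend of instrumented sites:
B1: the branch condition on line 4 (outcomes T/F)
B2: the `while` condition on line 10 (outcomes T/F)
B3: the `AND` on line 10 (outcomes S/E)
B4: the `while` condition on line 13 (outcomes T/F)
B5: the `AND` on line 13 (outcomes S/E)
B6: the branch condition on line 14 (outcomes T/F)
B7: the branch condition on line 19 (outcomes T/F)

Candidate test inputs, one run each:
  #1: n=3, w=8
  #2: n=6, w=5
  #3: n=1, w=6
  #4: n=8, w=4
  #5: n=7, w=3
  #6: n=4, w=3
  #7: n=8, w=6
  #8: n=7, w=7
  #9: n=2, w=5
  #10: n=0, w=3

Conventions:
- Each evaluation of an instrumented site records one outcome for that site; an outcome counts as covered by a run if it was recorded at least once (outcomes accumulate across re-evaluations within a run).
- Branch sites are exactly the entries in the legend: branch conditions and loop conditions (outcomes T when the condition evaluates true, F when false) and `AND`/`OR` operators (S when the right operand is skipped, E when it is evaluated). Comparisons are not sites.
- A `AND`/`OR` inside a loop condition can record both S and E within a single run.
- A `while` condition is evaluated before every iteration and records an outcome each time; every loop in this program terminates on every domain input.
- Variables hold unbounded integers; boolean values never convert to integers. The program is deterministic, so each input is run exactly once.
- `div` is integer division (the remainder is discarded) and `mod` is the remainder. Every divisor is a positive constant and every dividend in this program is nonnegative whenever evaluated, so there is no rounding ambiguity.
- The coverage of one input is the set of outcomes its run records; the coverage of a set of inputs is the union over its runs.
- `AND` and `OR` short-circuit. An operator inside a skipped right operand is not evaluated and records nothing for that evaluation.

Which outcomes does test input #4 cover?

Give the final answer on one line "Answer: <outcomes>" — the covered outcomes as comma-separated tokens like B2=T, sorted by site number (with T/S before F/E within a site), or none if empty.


Event log for input #4 (n=8, w=4):
  B1->T, B3->E, B2->F, B5->E, B4->T, B6->T, B5->E, B4->T, B6->T, B5->E
  B4->T, B6->T, B5->S, B4->F, B7->F
collecting distinct outcomes: B1=T, B2=F, B3=E, B4=T, B4=F, B5=S, B5=E, B6=T, B7=F
Answer: B1=T, B2=F, B3=E, B4=T, B4=F, B5=S, B5=E, B6=T, B7=F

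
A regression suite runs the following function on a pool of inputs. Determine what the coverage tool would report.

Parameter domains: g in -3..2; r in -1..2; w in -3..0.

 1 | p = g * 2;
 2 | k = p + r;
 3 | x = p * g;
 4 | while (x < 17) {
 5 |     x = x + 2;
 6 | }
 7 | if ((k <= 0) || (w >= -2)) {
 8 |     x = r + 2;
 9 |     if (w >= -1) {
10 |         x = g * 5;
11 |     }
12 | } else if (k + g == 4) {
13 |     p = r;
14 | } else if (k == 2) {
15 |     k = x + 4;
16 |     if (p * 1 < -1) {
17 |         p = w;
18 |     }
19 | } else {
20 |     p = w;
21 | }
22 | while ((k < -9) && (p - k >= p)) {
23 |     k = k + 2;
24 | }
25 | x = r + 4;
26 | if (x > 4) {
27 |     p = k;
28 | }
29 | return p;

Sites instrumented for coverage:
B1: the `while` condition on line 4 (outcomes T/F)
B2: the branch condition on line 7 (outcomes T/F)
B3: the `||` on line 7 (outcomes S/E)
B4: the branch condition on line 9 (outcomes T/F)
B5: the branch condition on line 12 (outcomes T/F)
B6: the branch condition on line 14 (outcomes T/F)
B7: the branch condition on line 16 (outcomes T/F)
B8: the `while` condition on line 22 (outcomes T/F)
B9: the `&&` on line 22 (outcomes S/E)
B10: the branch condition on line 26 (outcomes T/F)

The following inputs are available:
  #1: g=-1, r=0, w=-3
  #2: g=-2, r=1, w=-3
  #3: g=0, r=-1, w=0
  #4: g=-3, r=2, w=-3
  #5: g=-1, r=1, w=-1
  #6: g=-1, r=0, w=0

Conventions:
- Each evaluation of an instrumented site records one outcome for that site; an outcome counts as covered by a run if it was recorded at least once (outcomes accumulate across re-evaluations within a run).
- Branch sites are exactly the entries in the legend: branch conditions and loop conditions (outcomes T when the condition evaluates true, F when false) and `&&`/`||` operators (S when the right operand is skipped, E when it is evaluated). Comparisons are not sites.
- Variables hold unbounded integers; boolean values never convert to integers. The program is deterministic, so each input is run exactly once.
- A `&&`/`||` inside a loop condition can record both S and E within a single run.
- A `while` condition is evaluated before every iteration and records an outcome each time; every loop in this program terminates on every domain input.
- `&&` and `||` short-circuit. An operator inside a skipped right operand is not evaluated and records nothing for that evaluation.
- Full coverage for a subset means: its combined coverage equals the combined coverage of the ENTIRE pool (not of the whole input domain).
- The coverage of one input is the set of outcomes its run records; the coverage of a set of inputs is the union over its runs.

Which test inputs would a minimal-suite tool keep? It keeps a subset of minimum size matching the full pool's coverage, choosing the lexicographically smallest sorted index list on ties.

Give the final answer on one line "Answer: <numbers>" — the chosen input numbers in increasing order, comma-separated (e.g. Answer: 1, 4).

input #1 (g=-1, r=0, w=-3): events B1->T, B1->T, B1->T, B1->T, B1->T, B1->T, B1->T, B1->T, B1->F, B3->S, B2->T, B4->F, B9->S, B8->F, ...; covers B1=T, B1=F, B2=T, B3=S, B4=F, B8=F, B9=S, B10=F
input #2 (g=-2, r=1, w=-3): events B1->T, B1->T, B1->T, B1->T, B1->T, B1->F, B3->S, B2->T, B4->F, B9->S, B8->F, B10->T; covers B1=T, B1=F, B2=T, B3=S, B4=F, B8=F, B9=S, B10=T
input #3 (g=0, r=-1, w=0): events B1->T, B1->T, B1->T, B1->T, B1->T, B1->T, B1->T, B1->T, B1->T, B1->F, B3->S, B2->T, B4->T, B9->S, ...; covers B1=T, B1=F, B2=T, B3=S, B4=T, B8=F, B9=S, B10=F
input #4 (g=-3, r=2, w=-3): events B1->F, B3->S, B2->T, B4->F, B9->S, B8->F, B10->T; covers B1=F, B2=T, B3=S, B4=F, B8=F, B9=S, B10=T
input #5 (g=-1, r=1, w=-1): events B1->T, B1->T, B1->T, B1->T, B1->T, B1->T, B1->T, B1->T, B1->F, B3->S, B2->T, B4->T, B9->S, B8->F, ...; covers B1=T, B1=F, B2=T, B3=S, B4=T, B8=F, B9=S, B10=T
input #6 (g=-1, r=0, w=0): events B1->T, B1->T, B1->T, B1->T, B1->T, B1->T, B1->T, B1->T, B1->F, B3->S, B2->T, B4->T, B9->S, B8->F, ...; covers B1=T, B1=F, B2=T, B3=S, B4=T, B8=F, B9=S, B10=F
the full pool covers 10 outcomes: B1=T, B1=F, B2=T, B3=S, B4=T, B4=F, B8=F, B9=S, B10=T, B10=F
checked all size-1 subsets: none covers 10 outcomes (max 8/10)
inputs {1, 5} (size 2) cover everything; no size-2 subset with a lexicographically smaller index list covers all 10

Answer: 1, 5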